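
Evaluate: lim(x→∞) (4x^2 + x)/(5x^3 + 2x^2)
This is an ∞/∞ indeterminate form.

Apply L'Hôpital's rule: differentiate numerator and denominator separately.
  f(x) = 4·x^2 + x   ⇒   f'(x) = 8·x + 1
  g(x) = 5·x^3 + 2·x^2   ⇒   g'(x) = 15·x^2 + 4·x
  lim(x→∞) f'(x)/g'(x) = lim(x→∞) (8·x + 1)/(15·x^2 + 4·x)
  = 0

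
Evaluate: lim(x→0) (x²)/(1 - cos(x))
This is a 0/0 indeterminate form.

Apply L'Hôpital's rule: differentiate numerator and denominator separately.
  f(x) = x^2   ⇒   f'(x) = 2·x
  g(x) = 1 - cos(x)   ⇒   g'(x) = sin(x)
  lim(x→0) f'(x)/g'(x) = lim(x→0) (2·x)/(sin(x))
  = 2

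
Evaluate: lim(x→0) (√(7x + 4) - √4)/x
This is a standard limit.

Factor or rationalize the expression:
  lim(x→0) (√(7x + 4) - √4)/x = 7/4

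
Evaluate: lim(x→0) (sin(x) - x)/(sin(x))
This is a 0/0 indeterminate form.

Apply L'Hôpital's rule: differentiate numerator and denominator separately.
  f(x) = -x + sin(x)   ⇒   f'(x) = cos(x) - 1
  g(x) = sin(x)   ⇒   g'(x) = cos(x)
  lim(x→0) f'(x)/g'(x) = lim(x→0) (cos(x) - 1)/(cos(x))
  = 0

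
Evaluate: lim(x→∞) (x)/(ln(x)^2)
This is an ∞/∞ indeterminate form.

Apply L'Hôpital's rule: differentiate numerator and denominator separately.
  f(x) = x   ⇒   f'(x) = 1
  g(x) = ln(x)^2   ⇒   g'(x) = 2·ln(x)/x
  lim(x→∞) f'(x)/g'(x) = lim(x→∞) (1)/(2·ln(x)/x)
  = ∞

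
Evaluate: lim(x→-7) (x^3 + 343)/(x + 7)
This is a standard limit.

Factor or rationalize the expression:
  lim(x→-7) (x^3 + 343)/(x + 7) = 147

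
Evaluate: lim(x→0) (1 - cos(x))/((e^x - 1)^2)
This is a 0/0 indeterminate form.

Apply L'Hôpital's rule: differentiate numerator and denominator separately.
  f(x) = 1 - cos(x)   ⇒   f'(x) = sin(x)
  g(x) = (e^(x) - 1)^2   ⇒   g'(x) = 2·(e^(x) - 1)·e^(x)
  lim(x→0) f'(x)/g'(x) = lim(x→0) (sin(x))/(2·(e^(x) - 1)·e^(x))
  = 1/2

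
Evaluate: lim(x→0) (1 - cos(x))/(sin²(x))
This is a 0/0 indeterminate form.

Apply L'Hôpital's rule: differentiate numerator and denominator separately.
  f(x) = 1 - cos(x)   ⇒   f'(x) = sin(x)
  g(x) = sin(x)^2   ⇒   g'(x) = 2·sin(x)·cos(x)
  lim(x→0) f'(x)/g'(x) = lim(x→0) (sin(x))/(2·sin(x)·cos(x))
  = 1/2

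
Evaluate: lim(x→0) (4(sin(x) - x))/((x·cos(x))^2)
This is a 0/0 indeterminate form.

Apply L'Hôpital's rule: differentiate numerator and denominator separately.
  f(x) = -4·x + 4·sin(x)   ⇒   f'(x) = 4·cos(x) - 4
  g(x) = x^2·cos(x)^2   ⇒   g'(x) = -2·x^2·sin(x)·cos(x) + 2·x·cos(x)^2
  lim(x→0) f'(x)/g'(x) = lim(x→0) (4·cos(x) - 4)/(-2·x^2·sin(x)·cos(x) + 2·x·cos(x)^2)
  = 0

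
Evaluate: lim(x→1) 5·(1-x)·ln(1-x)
This is a 0·∞ indeterminate form.

Rewrite 0·∞ as a quotient (0/0 or ∞/∞ form), then apply L'Hôpital's rule:
  lim(x→1) 5·(1-x)·ln(1-x) = 0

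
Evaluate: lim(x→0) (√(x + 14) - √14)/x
This is a standard limit.

Factor or rationalize the expression:
  lim(x→0) (√(x + 14) - √14)/x = sqrt(14)/28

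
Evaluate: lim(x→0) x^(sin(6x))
This is an exponential indeterminate form.

For exponential indeterminate forms, take the natural log:
  Let L = lim(x→0) x^(sin(6x))
  Then ln(L) = lim(x→0) [exponent × ln(base)]
  Evaluate using L'Hôpital or standard limits, then exponentiate.
  L = 1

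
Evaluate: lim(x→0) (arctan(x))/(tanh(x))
This is a 0/0 indeterminate form.

Apply L'Hôpital's rule: differentiate numerator and denominator separately.
  f(x) = atan(x)   ⇒   f'(x) = 1/(x^2 + 1)
  g(x) = tanh(x)   ⇒   g'(x) = 1 - tanh(x)^2
  lim(x→0) f'(x)/g'(x) = lim(x→0) (1/(x^2 + 1))/(1 - tanh(x)^2)
  = 1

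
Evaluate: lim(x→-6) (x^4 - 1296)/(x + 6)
This is a standard limit.

Factor or rationalize the expression:
  lim(x→-6) (x^4 - 1296)/(x + 6) = -864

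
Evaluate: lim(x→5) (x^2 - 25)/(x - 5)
This is a standard limit.

Factor or rationalize the expression:
  lim(x→5) (x^2 - 25)/(x - 5) = 10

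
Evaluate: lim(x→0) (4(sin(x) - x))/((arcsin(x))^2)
This is a 0/0 indeterminate form.

Apply L'Hôpital's rule: differentiate numerator and denominator separately.
  f(x) = -4·x + 4·sin(x)   ⇒   f'(x) = 4·cos(x) - 4
  g(x) = asin(x)^2   ⇒   g'(x) = 2·asin(x)/sqrt(1 - x^2)
  lim(x→0) f'(x)/g'(x) = lim(x→0) (4·cos(x) - 4)/(2·asin(x)/sqrt(1 - x^2))
  = 0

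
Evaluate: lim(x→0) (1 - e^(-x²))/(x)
This is a 0/0 indeterminate form.

Apply L'Hôpital's rule: differentiate numerator and denominator separately.
  f(x) = 1 - e^(-x^2)   ⇒   f'(x) = 2·x·e^(-x^2)
  g(x) = x   ⇒   g'(x) = 1
  lim(x→0) f'(x)/g'(x) = lim(x→0) (2·x·e^(-x^2))/(1)
  = 0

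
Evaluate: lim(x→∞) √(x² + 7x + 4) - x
This is an ∞-∞ indeterminate form.

Combine fractions or rationalize to convert ∞-∞ to 0/0 form:
  lim(x→∞) √(x² + 7x + 4) - x = 7/2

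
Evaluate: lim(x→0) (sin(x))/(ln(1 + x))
This is a 0/0 indeterminate form.

Apply L'Hôpital's rule: differentiate numerator and denominator separately.
  f(x) = sin(x)   ⇒   f'(x) = cos(x)
  g(x) = ln(x + 1)   ⇒   g'(x) = 1/(x + 1)
  lim(x→0) f'(x)/g'(x) = lim(x→0) (cos(x))/(1/(x + 1))
  = 1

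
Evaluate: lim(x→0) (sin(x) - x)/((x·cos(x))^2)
This is a 0/0 indeterminate form.

Apply L'Hôpital's rule: differentiate numerator and denominator separately.
  f(x) = -x + sin(x)   ⇒   f'(x) = cos(x) - 1
  g(x) = x^2·cos(x)^2   ⇒   g'(x) = -2·x^2·sin(x)·cos(x) + 2·x·cos(x)^2
  lim(x→0) f'(x)/g'(x) = lim(x→0) (cos(x) - 1)/(-2·x^2·sin(x)·cos(x) + 2·x·cos(x)^2)
  = 0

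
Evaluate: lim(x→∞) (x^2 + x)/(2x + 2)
This is an ∞/∞ indeterminate form.

Apply L'Hôpital's rule: differentiate numerator and denominator separately.
  f(x) = x^2 + x   ⇒   f'(x) = 2·x + 1
  g(x) = 2·x + 2   ⇒   g'(x) = 2
  lim(x→∞) f'(x)/g'(x) = lim(x→∞) (2·x + 1)/(2)
  = ∞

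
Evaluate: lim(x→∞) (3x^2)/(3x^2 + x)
This is an ∞/∞ indeterminate form.

Apply L'Hôpital's rule: differentiate numerator and denominator separately.
  f(x) = 3·x^2   ⇒   f'(x) = 6·x
  g(x) = 3·x^2 + x   ⇒   g'(x) = 6·x + 1
  lim(x→∞) f'(x)/g'(x) = lim(x→∞) (6·x)/(6·x + 1)
  = 1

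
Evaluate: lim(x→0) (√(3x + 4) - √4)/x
This is a standard limit.

Factor or rationalize the expression:
  lim(x→0) (√(3x + 4) - √4)/x = 3/4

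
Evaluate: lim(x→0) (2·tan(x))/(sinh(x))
This is a 0/0 indeterminate form.

Apply L'Hôpital's rule: differentiate numerator and denominator separately.
  f(x) = 2·tan(x)   ⇒   f'(x) = 2·tan(x)^2 + 2
  g(x) = sinh(x)   ⇒   g'(x) = cosh(x)
  lim(x→0) f'(x)/g'(x) = lim(x→0) (2·tan(x)^2 + 2)/(cosh(x))
  = 2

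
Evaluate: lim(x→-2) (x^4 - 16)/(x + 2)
This is a standard limit.

Factor or rationalize the expression:
  lim(x→-2) (x^4 - 16)/(x + 2) = -32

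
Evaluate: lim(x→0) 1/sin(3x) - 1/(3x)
This is an ∞-∞ indeterminate form.

Combine fractions or rationalize to convert ∞-∞ to 0/0 form:
  lim(x→0) 1/sin(3x) - 1/(3x) = 0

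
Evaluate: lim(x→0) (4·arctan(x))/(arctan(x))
This is a 0/0 indeterminate form.

Apply L'Hôpital's rule: differentiate numerator and denominator separately.
  f(x) = 4·atan(x)   ⇒   f'(x) = 4/(x^2 + 1)
  g(x) = atan(x)   ⇒   g'(x) = 1/(x^2 + 1)
  lim(x→0) f'(x)/g'(x) = lim(x→0) (4/(x^2 + 1))/(1/(x^2 + 1))
  = 4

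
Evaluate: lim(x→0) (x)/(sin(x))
This is a 0/0 indeterminate form.

Apply L'Hôpital's rule: differentiate numerator and denominator separately.
  f(x) = x   ⇒   f'(x) = 1
  g(x) = sin(x)   ⇒   g'(x) = cos(x)
  lim(x→0) f'(x)/g'(x) = lim(x→0) (1)/(cos(x))
  = 1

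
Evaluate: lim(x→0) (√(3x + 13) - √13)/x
This is a standard limit.

Factor or rationalize the expression:
  lim(x→0) (√(3x + 13) - √13)/x = 3·sqrt(13)/26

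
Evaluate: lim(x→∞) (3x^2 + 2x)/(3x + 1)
This is an ∞/∞ indeterminate form.

Apply L'Hôpital's rule: differentiate numerator and denominator separately.
  f(x) = 3·x^2 + 2·x   ⇒   f'(x) = 6·x + 2
  g(x) = 3·x + 1   ⇒   g'(x) = 3
  lim(x→∞) f'(x)/g'(x) = lim(x→∞) (6·x + 2)/(3)
  = ∞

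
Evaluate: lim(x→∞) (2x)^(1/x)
This is an exponential indeterminate form.

For exponential indeterminate forms, take the natural log:
  Let L = lim(x→∞) (2x)^(1/x)
  Then ln(L) = lim(x→∞) [exponent × ln(base)]
  Evaluate using L'Hôpital or standard limits, then exponentiate.
  L = 1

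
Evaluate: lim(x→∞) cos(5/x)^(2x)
This is an exponential indeterminate form.

For exponential indeterminate forms, take the natural log:
  Let L = lim(x→∞) cos(5/x)^(2x)
  Then ln(L) = lim(x→∞) [exponent × ln(base)]
  Evaluate using L'Hôpital or standard limits, then exponentiate.
  L = 1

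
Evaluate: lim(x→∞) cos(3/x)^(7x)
This is an exponential indeterminate form.

For exponential indeterminate forms, take the natural log:
  Let L = lim(x→∞) cos(3/x)^(7x)
  Then ln(L) = lim(x→∞) [exponent × ln(base)]
  Evaluate using L'Hôpital or standard limits, then exponentiate.
  L = 1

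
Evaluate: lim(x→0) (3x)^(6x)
This is an exponential indeterminate form.

For exponential indeterminate forms, take the natural log:
  Let L = lim(x→0) (3x)^(6x)
  Then ln(L) = lim(x→0) [exponent × ln(base)]
  Evaluate using L'Hôpital or standard limits, then exponentiate.
  L = 1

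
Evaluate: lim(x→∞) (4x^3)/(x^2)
This is an ∞/∞ indeterminate form.

Apply L'Hôpital's rule: differentiate numerator and denominator separately.
  f(x) = 4·x^3   ⇒   f'(x) = 12·x^2
  g(x) = x^2   ⇒   g'(x) = 2·x
  lim(x→∞) f'(x)/g'(x) = lim(x→∞) (12·x^2)/(2·x)
  = ∞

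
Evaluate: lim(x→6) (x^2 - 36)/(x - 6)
This is a standard limit.

Factor or rationalize the expression:
  lim(x→6) (x^2 - 36)/(x - 6) = 12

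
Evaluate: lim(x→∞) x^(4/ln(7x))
This is an exponential indeterminate form.

For exponential indeterminate forms, take the natural log:
  Let L = lim(x→∞) x^(4/ln(7x))
  Then ln(L) = lim(x→∞) [exponent × ln(base)]
  Evaluate using L'Hôpital or standard limits, then exponentiate.
  L = e^(4)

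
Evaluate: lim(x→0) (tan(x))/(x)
This is a 0/0 indeterminate form.

Apply L'Hôpital's rule: differentiate numerator and denominator separately.
  f(x) = tan(x)   ⇒   f'(x) = tan(x)^2 + 1
  g(x) = x   ⇒   g'(x) = 1
  lim(x→0) f'(x)/g'(x) = lim(x→0) (tan(x)^2 + 1)/(1)
  = 1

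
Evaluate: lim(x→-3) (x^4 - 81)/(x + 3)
This is a standard limit.

Factor or rationalize the expression:
  lim(x→-3) (x^4 - 81)/(x + 3) = -108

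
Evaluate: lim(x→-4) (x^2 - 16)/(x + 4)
This is a standard limit.

Factor or rationalize the expression:
  lim(x→-4) (x^2 - 16)/(x + 4) = -8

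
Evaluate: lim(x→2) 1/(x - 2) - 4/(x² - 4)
This is an ∞-∞ indeterminate form.

Combine fractions or rationalize to convert ∞-∞ to 0/0 form:
  lim(x→2) 1/(x - 2) - 4/(x² - 4) = 1/4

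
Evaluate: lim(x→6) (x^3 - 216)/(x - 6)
This is a standard limit.

Factor or rationalize the expression:
  lim(x→6) (x^3 - 216)/(x - 6) = 108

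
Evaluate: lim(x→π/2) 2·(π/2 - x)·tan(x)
This is a 0·∞ indeterminate form.

Rewrite 0·∞ as a quotient (0/0 or ∞/∞ form), then apply L'Hôpital's rule:
  lim(x→π/2) 2·(π/2 - x)·tan(x) = 2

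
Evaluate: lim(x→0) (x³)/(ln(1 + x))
This is a 0/0 indeterminate form.

Apply L'Hôpital's rule: differentiate numerator and denominator separately.
  f(x) = x^3   ⇒   f'(x) = 3·x^2
  g(x) = ln(x + 1)   ⇒   g'(x) = 1/(x + 1)
  lim(x→0) f'(x)/g'(x) = lim(x→0) (3·x^2)/(1/(x + 1))
  = 0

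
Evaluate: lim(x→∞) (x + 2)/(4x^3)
This is an ∞/∞ indeterminate form.

Apply L'Hôpital's rule: differentiate numerator and denominator separately.
  f(x) = x + 2   ⇒   f'(x) = 1
  g(x) = 4·x^3   ⇒   g'(x) = 12·x^2
  lim(x→∞) f'(x)/g'(x) = lim(x→∞) (1)/(12·x^2)
  = 0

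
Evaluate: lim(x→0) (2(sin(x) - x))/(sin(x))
This is a 0/0 indeterminate form.

Apply L'Hôpital's rule: differentiate numerator and denominator separately.
  f(x) = -2·x + 2·sin(x)   ⇒   f'(x) = 2·cos(x) - 2
  g(x) = sin(x)   ⇒   g'(x) = cos(x)
  lim(x→0) f'(x)/g'(x) = lim(x→0) (2·cos(x) - 2)/(cos(x))
  = 0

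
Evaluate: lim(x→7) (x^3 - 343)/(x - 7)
This is a standard limit.

Factor or rationalize the expression:
  lim(x→7) (x^3 - 343)/(x - 7) = 147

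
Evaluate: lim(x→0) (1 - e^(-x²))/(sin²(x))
This is a 0/0 indeterminate form.

Apply L'Hôpital's rule: differentiate numerator and denominator separately.
  f(x) = 1 - e^(-x^2)   ⇒   f'(x) = 2·x·e^(-x^2)
  g(x) = sin(x)^2   ⇒   g'(x) = 2·sin(x)·cos(x)
  lim(x→0) f'(x)/g'(x) = lim(x→0) (2·x·e^(-x^2))/(2·sin(x)·cos(x))
  = 1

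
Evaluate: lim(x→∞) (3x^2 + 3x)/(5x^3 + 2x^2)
This is an ∞/∞ indeterminate form.

Apply L'Hôpital's rule: differentiate numerator and denominator separately.
  f(x) = 3·x^2 + 3·x   ⇒   f'(x) = 6·x + 3
  g(x) = 5·x^3 + 2·x^2   ⇒   g'(x) = 15·x^2 + 4·x
  lim(x→∞) f'(x)/g'(x) = lim(x→∞) (6·x + 3)/(15·x^2 + 4·x)
  = 0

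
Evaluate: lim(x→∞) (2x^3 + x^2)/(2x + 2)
This is an ∞/∞ indeterminate form.

Apply L'Hôpital's rule: differentiate numerator and denominator separately.
  f(x) = 2·x^3 + x^2   ⇒   f'(x) = 6·x^2 + 2·x
  g(x) = 2·x + 2   ⇒   g'(x) = 2
  lim(x→∞) f'(x)/g'(x) = lim(x→∞) (6·x^2 + 2·x)/(2)
  = ∞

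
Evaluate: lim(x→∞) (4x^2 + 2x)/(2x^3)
This is an ∞/∞ indeterminate form.

Apply L'Hôpital's rule: differentiate numerator and denominator separately.
  f(x) = 4·x^2 + 2·x   ⇒   f'(x) = 8·x + 2
  g(x) = 2·x^3   ⇒   g'(x) = 6·x^2
  lim(x→∞) f'(x)/g'(x) = lim(x→∞) (8·x + 2)/(6·x^2)
  = 0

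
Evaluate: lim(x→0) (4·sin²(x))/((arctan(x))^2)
This is a 0/0 indeterminate form.

Apply L'Hôpital's rule: differentiate numerator and denominator separately.
  f(x) = 4·sin(x)^2   ⇒   f'(x) = 8·sin(x)·cos(x)
  g(x) = atan(x)^2   ⇒   g'(x) = 2·atan(x)/(x^2 + 1)
  lim(x→0) f'(x)/g'(x) = lim(x→0) (8·sin(x)·cos(x))/(2·atan(x)/(x^2 + 1))
  = 4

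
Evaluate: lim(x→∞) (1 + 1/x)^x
This is an exponential indeterminate form.

For exponential indeterminate forms, take the natural log:
  Let L = lim(x→∞) (1 + 1/x)^x
  Then ln(L) = lim(x→∞) [exponent × ln(base)]
  Evaluate using L'Hôpital or standard limits, then exponentiate.
  L = e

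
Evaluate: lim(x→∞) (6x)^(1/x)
This is an exponential indeterminate form.

For exponential indeterminate forms, take the natural log:
  Let L = lim(x→∞) (6x)^(1/x)
  Then ln(L) = lim(x→∞) [exponent × ln(base)]
  Evaluate using L'Hôpital or standard limits, then exponentiate.
  L = 1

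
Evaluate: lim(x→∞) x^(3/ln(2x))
This is an exponential indeterminate form.

For exponential indeterminate forms, take the natural log:
  Let L = lim(x→∞) x^(3/ln(2x))
  Then ln(L) = lim(x→∞) [exponent × ln(base)]
  Evaluate using L'Hôpital or standard limits, then exponentiate.
  L = e^(3)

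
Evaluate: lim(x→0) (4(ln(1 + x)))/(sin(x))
This is a 0/0 indeterminate form.

Apply L'Hôpital's rule: differentiate numerator and denominator separately.
  f(x) = 4·ln(x + 1)   ⇒   f'(x) = 4/(x + 1)
  g(x) = sin(x)   ⇒   g'(x) = cos(x)
  lim(x→0) f'(x)/g'(x) = lim(x→0) (4/(x + 1))/(cos(x))
  = 4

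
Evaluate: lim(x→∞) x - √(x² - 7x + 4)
This is an ∞-∞ indeterminate form.

Combine fractions or rationalize to convert ∞-∞ to 0/0 form:
  lim(x→∞) x - √(x² - 7x + 4) = 7/2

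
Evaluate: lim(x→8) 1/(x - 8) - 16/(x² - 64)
This is an ∞-∞ indeterminate form.

Combine fractions or rationalize to convert ∞-∞ to 0/0 form:
  lim(x→8) 1/(x - 8) - 16/(x² - 64) = 1/16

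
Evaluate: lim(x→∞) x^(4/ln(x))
This is an exponential indeterminate form.

For exponential indeterminate forms, take the natural log:
  Let L = lim(x→∞) x^(4/ln(x))
  Then ln(L) = lim(x→∞) [exponent × ln(base)]
  Evaluate using L'Hôpital or standard limits, then exponentiate.
  L = e^(4)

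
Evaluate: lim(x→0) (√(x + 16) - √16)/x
This is a standard limit.

Factor or rationalize the expression:
  lim(x→0) (√(x + 16) - √16)/x = 1/8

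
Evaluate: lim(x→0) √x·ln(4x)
This is a 0·∞ indeterminate form.

Rewrite 0·∞ as a quotient (0/0 or ∞/∞ form), then apply L'Hôpital's rule:
  lim(x→0) √x·ln(4x) = 0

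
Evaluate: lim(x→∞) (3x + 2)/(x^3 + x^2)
This is an ∞/∞ indeterminate form.

Apply L'Hôpital's rule: differentiate numerator and denominator separately.
  f(x) = 3·x + 2   ⇒   f'(x) = 3
  g(x) = x^3 + x^2   ⇒   g'(x) = 3·x^2 + 2·x
  lim(x→∞) f'(x)/g'(x) = lim(x→∞) (3)/(3·x^2 + 2·x)
  = 0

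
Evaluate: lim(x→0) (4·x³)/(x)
This is a 0/0 indeterminate form.

Apply L'Hôpital's rule: differentiate numerator and denominator separately.
  f(x) = 4·x^3   ⇒   f'(x) = 12·x^2
  g(x) = x   ⇒   g'(x) = 1
  lim(x→0) f'(x)/g'(x) = lim(x→0) (12·x^2)/(1)
  = 0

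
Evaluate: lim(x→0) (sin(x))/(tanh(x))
This is a 0/0 indeterminate form.

Apply L'Hôpital's rule: differentiate numerator and denominator separately.
  f(x) = sin(x)   ⇒   f'(x) = cos(x)
  g(x) = tanh(x)   ⇒   g'(x) = 1 - tanh(x)^2
  lim(x→0) f'(x)/g'(x) = lim(x→0) (cos(x))/(1 - tanh(x)^2)
  = 1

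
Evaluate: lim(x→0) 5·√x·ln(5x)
This is a 0·∞ indeterminate form.

Rewrite 0·∞ as a quotient (0/0 or ∞/∞ form), then apply L'Hôpital's rule:
  lim(x→0) 5·√x·ln(5x) = 0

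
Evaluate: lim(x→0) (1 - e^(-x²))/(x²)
This is a 0/0 indeterminate form.

Apply L'Hôpital's rule: differentiate numerator and denominator separately.
  f(x) = 1 - e^(-x^2)   ⇒   f'(x) = 2·x·e^(-x^2)
  g(x) = x^2   ⇒   g'(x) = 2·x
  lim(x→0) f'(x)/g'(x) = lim(x→0) (2·x·e^(-x^2))/(2·x)
  = 1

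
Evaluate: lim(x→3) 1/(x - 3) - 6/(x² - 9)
This is an ∞-∞ indeterminate form.

Combine fractions or rationalize to convert ∞-∞ to 0/0 form:
  lim(x→3) 1/(x - 3) - 6/(x² - 9) = 1/6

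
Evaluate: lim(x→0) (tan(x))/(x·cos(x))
This is a 0/0 indeterminate form.

Apply L'Hôpital's rule: differentiate numerator and denominator separately.
  f(x) = tan(x)   ⇒   f'(x) = tan(x)^2 + 1
  g(x) = x·cos(x)   ⇒   g'(x) = -x·sin(x) + cos(x)
  lim(x→0) f'(x)/g'(x) = lim(x→0) (tan(x)^2 + 1)/(-x·sin(x) + cos(x))
  = 1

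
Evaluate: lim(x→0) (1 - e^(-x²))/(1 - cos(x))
This is a 0/0 indeterminate form.

Apply L'Hôpital's rule: differentiate numerator and denominator separately.
  f(x) = 1 - e^(-x^2)   ⇒   f'(x) = 2·x·e^(-x^2)
  g(x) = 1 - cos(x)   ⇒   g'(x) = sin(x)
  lim(x→0) f'(x)/g'(x) = lim(x→0) (2·x·e^(-x^2))/(sin(x))
  = 2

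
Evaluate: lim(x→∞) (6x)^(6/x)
This is an exponential indeterminate form.

For exponential indeterminate forms, take the natural log:
  Let L = lim(x→∞) (6x)^(6/x)
  Then ln(L) = lim(x→∞) [exponent × ln(base)]
  Evaluate using L'Hôpital or standard limits, then exponentiate.
  L = 1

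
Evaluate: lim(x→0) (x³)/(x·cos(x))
This is a 0/0 indeterminate form.

Apply L'Hôpital's rule: differentiate numerator and denominator separately.
  f(x) = x^3   ⇒   f'(x) = 3·x^2
  g(x) = x·cos(x)   ⇒   g'(x) = -x·sin(x) + cos(x)
  lim(x→0) f'(x)/g'(x) = lim(x→0) (3·x^2)/(-x·sin(x) + cos(x))
  = 0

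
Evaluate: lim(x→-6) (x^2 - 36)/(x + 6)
This is a standard limit.

Factor or rationalize the expression:
  lim(x→-6) (x^2 - 36)/(x + 6) = -12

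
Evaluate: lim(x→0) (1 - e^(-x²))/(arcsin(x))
This is a 0/0 indeterminate form.

Apply L'Hôpital's rule: differentiate numerator and denominator separately.
  f(x) = 1 - e^(-x^2)   ⇒   f'(x) = 2·x·e^(-x^2)
  g(x) = asin(x)   ⇒   g'(x) = 1/sqrt(1 - x^2)
  lim(x→0) f'(x)/g'(x) = lim(x→0) (2·x·e^(-x^2))/(1/sqrt(1 - x^2))
  = 0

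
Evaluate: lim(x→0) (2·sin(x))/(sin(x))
This is a 0/0 indeterminate form.

Apply L'Hôpital's rule: differentiate numerator and denominator separately.
  f(x) = 2·sin(x)   ⇒   f'(x) = 2·cos(x)
  g(x) = sin(x)   ⇒   g'(x) = cos(x)
  lim(x→0) f'(x)/g'(x) = lim(x→0) (2·cos(x))/(cos(x))
  = 2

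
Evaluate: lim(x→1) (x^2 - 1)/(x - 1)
This is a standard limit.

Factor or rationalize the expression:
  lim(x→1) (x^2 - 1)/(x - 1) = 2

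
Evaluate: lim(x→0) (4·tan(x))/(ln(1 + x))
This is a 0/0 indeterminate form.

Apply L'Hôpital's rule: differentiate numerator and denominator separately.
  f(x) = 4·tan(x)   ⇒   f'(x) = 4·tan(x)^2 + 4
  g(x) = ln(x + 1)   ⇒   g'(x) = 1/(x + 1)
  lim(x→0) f'(x)/g'(x) = lim(x→0) (4·tan(x)^2 + 4)/(1/(x + 1))
  = 4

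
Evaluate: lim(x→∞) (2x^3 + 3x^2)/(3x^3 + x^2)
This is an ∞/∞ indeterminate form.

Apply L'Hôpital's rule: differentiate numerator and denominator separately.
  f(x) = 2·x^3 + 3·x^2   ⇒   f'(x) = 6·x^2 + 6·x
  g(x) = 3·x^3 + x^2   ⇒   g'(x) = 9·x^2 + 2·x
  lim(x→∞) f'(x)/g'(x) = lim(x→∞) (6·x^2 + 6·x)/(9·x^2 + 2·x)
  = 2/3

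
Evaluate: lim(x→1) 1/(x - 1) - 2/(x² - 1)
This is an ∞-∞ indeterminate form.

Combine fractions or rationalize to convert ∞-∞ to 0/0 form:
  lim(x→1) 1/(x - 1) - 2/(x² - 1) = 1/2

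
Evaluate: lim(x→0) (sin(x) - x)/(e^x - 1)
This is a 0/0 indeterminate form.

Apply L'Hôpital's rule: differentiate numerator and denominator separately.
  f(x) = -x + sin(x)   ⇒   f'(x) = cos(x) - 1
  g(x) = e^(x) - 1   ⇒   g'(x) = e^(x)
  lim(x→0) f'(x)/g'(x) = lim(x→0) (cos(x) - 1)/(e^(x))
  = 0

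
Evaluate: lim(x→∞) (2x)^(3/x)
This is an exponential indeterminate form.

For exponential indeterminate forms, take the natural log:
  Let L = lim(x→∞) (2x)^(3/x)
  Then ln(L) = lim(x→∞) [exponent × ln(base)]
  Evaluate using L'Hôpital or standard limits, then exponentiate.
  L = 1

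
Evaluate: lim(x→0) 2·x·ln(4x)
This is a 0·∞ indeterminate form.

Rewrite 0·∞ as a quotient (0/0 or ∞/∞ form), then apply L'Hôpital's rule:
  lim(x→0) 2·x·ln(4x) = 0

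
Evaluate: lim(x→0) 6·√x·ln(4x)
This is a 0·∞ indeterminate form.

Rewrite 0·∞ as a quotient (0/0 or ∞/∞ form), then apply L'Hôpital's rule:
  lim(x→0) 6·√x·ln(4x) = 0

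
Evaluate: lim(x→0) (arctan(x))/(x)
This is a 0/0 indeterminate form.

Apply L'Hôpital's rule: differentiate numerator and denominator separately.
  f(x) = atan(x)   ⇒   f'(x) = 1/(x^2 + 1)
  g(x) = x   ⇒   g'(x) = 1
  lim(x→0) f'(x)/g'(x) = lim(x→0) (1/(x^2 + 1))/(1)
  = 1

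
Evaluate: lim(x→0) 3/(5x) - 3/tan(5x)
This is an ∞-∞ indeterminate form.

Combine fractions or rationalize to convert ∞-∞ to 0/0 form:
  lim(x→0) 3/(5x) - 3/tan(5x) = 0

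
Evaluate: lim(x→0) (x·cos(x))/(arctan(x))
This is a 0/0 indeterminate form.

Apply L'Hôpital's rule: differentiate numerator and denominator separately.
  f(x) = x·cos(x)   ⇒   f'(x) = -x·sin(x) + cos(x)
  g(x) = atan(x)   ⇒   g'(x) = 1/(x^2 + 1)
  lim(x→0) f'(x)/g'(x) = lim(x→0) (-x·sin(x) + cos(x))/(1/(x^2 + 1))
  = 1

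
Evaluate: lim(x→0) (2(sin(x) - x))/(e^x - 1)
This is a 0/0 indeterminate form.

Apply L'Hôpital's rule: differentiate numerator and denominator separately.
  f(x) = -2·x + 2·sin(x)   ⇒   f'(x) = 2·cos(x) - 2
  g(x) = e^(x) - 1   ⇒   g'(x) = e^(x)
  lim(x→0) f'(x)/g'(x) = lim(x→0) (2·cos(x) - 2)/(e^(x))
  = 0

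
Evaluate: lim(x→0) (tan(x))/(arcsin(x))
This is a 0/0 indeterminate form.

Apply L'Hôpital's rule: differentiate numerator and denominator separately.
  f(x) = tan(x)   ⇒   f'(x) = tan(x)^2 + 1
  g(x) = asin(x)   ⇒   g'(x) = 1/sqrt(1 - x^2)
  lim(x→0) f'(x)/g'(x) = lim(x→0) (tan(x)^2 + 1)/(1/sqrt(1 - x^2))
  = 1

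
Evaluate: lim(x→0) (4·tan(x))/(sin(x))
This is a 0/0 indeterminate form.

Apply L'Hôpital's rule: differentiate numerator and denominator separately.
  f(x) = 4·tan(x)   ⇒   f'(x) = 4·tan(x)^2 + 4
  g(x) = sin(x)   ⇒   g'(x) = cos(x)
  lim(x→0) f'(x)/g'(x) = lim(x→0) (4·tan(x)^2 + 4)/(cos(x))
  = 4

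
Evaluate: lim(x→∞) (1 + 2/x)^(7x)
This is an exponential indeterminate form.

For exponential indeterminate forms, take the natural log:
  Let L = lim(x→∞) (1 + 2/x)^(7x)
  Then ln(L) = lim(x→∞) [exponent × ln(base)]
  Evaluate using L'Hôpital or standard limits, then exponentiate.
  L = e^(14)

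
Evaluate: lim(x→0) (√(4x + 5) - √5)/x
This is a standard limit.

Factor or rationalize the expression:
  lim(x→0) (√(4x + 5) - √5)/x = 2·sqrt(5)/5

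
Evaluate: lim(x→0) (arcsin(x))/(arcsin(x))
This is a 0/0 indeterminate form.

Apply L'Hôpital's rule: differentiate numerator and denominator separately.
  f(x) = asin(x)   ⇒   f'(x) = 1/sqrt(1 - x^2)
  g(x) = asin(x)   ⇒   g'(x) = 1/sqrt(1 - x^2)
  lim(x→0) f'(x)/g'(x) = lim(x→0) (1/sqrt(1 - x^2))/(1/sqrt(1 - x^2))
  = 1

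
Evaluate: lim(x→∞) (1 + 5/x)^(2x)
This is an exponential indeterminate form.

For exponential indeterminate forms, take the natural log:
  Let L = lim(x→∞) (1 + 5/x)^(2x)
  Then ln(L) = lim(x→∞) [exponent × ln(base)]
  Evaluate using L'Hôpital or standard limits, then exponentiate.
  L = e^(10)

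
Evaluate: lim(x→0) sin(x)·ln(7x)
This is a 0·∞ indeterminate form.

Rewrite 0·∞ as a quotient (0/0 or ∞/∞ form), then apply L'Hôpital's rule:
  lim(x→0) sin(x)·ln(7x) = 0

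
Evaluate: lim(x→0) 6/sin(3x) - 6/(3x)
This is an ∞-∞ indeterminate form.

Combine fractions or rationalize to convert ∞-∞ to 0/0 form:
  lim(x→0) 6/sin(3x) - 6/(3x) = 0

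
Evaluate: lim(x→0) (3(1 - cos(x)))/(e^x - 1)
This is a 0/0 indeterminate form.

Apply L'Hôpital's rule: differentiate numerator and denominator separately.
  f(x) = 3 - 3·cos(x)   ⇒   f'(x) = 3·sin(x)
  g(x) = e^(x) - 1   ⇒   g'(x) = e^(x)
  lim(x→0) f'(x)/g'(x) = lim(x→0) (3·sin(x))/(e^(x))
  = 0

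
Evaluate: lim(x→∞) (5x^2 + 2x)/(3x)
This is an ∞/∞ indeterminate form.

Apply L'Hôpital's rule: differentiate numerator and denominator separately.
  f(x) = 5·x^2 + 2·x   ⇒   f'(x) = 10·x + 2
  g(x) = 3·x   ⇒   g'(x) = 3
  lim(x→∞) f'(x)/g'(x) = lim(x→∞) (10·x + 2)/(3)
  = ∞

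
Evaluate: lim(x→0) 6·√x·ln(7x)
This is a 0·∞ indeterminate form.

Rewrite 0·∞ as a quotient (0/0 or ∞/∞ form), then apply L'Hôpital's rule:
  lim(x→0) 6·√x·ln(7x) = 0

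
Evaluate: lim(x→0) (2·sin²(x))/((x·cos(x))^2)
This is a 0/0 indeterminate form.

Apply L'Hôpital's rule: differentiate numerator and denominator separately.
  f(x) = 2·sin(x)^2   ⇒   f'(x) = 4·sin(x)·cos(x)
  g(x) = x^2·cos(x)^2   ⇒   g'(x) = -2·x^2·sin(x)·cos(x) + 2·x·cos(x)^2
  lim(x→0) f'(x)/g'(x) = lim(x→0) (4·sin(x)·cos(x))/(-2·x^2·sin(x)·cos(x) + 2·x·cos(x)^2)
  = 2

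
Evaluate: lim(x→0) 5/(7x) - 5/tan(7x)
This is an ∞-∞ indeterminate form.

Combine fractions or rationalize to convert ∞-∞ to 0/0 form:
  lim(x→0) 5/(7x) - 5/tan(7x) = 0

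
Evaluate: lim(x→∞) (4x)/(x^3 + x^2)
This is an ∞/∞ indeterminate form.

Apply L'Hôpital's rule: differentiate numerator and denominator separately.
  f(x) = 4·x   ⇒   f'(x) = 4
  g(x) = x^3 + x^2   ⇒   g'(x) = 3·x^2 + 2·x
  lim(x→∞) f'(x)/g'(x) = lim(x→∞) (4)/(3·x^2 + 2·x)
  = 0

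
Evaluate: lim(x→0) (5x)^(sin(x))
This is an exponential indeterminate form.

For exponential indeterminate forms, take the natural log:
  Let L = lim(x→0) (5x)^(sin(x))
  Then ln(L) = lim(x→0) [exponent × ln(base)]
  Evaluate using L'Hôpital or standard limits, then exponentiate.
  L = 1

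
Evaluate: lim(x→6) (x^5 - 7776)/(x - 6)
This is a standard limit.

Factor or rationalize the expression:
  lim(x→6) (x^5 - 7776)/(x - 6) = 6480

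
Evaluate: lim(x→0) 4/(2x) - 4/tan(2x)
This is an ∞-∞ indeterminate form.

Combine fractions or rationalize to convert ∞-∞ to 0/0 form:
  lim(x→0) 4/(2x) - 4/tan(2x) = 0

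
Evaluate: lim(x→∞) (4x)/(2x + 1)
This is an ∞/∞ indeterminate form.

Apply L'Hôpital's rule: differentiate numerator and denominator separately.
  f(x) = 4·x   ⇒   f'(x) = 4
  g(x) = 2·x + 1   ⇒   g'(x) = 2
  lim(x→∞) f'(x)/g'(x) = lim(x→∞) (4)/(2)
  = 2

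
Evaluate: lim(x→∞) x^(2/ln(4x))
This is an exponential indeterminate form.

For exponential indeterminate forms, take the natural log:
  Let L = lim(x→∞) x^(2/ln(4x))
  Then ln(L) = lim(x→∞) [exponent × ln(base)]
  Evaluate using L'Hôpital or standard limits, then exponentiate.
  L = e²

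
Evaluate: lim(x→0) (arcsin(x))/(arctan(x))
This is a 0/0 indeterminate form.

Apply L'Hôpital's rule: differentiate numerator and denominator separately.
  f(x) = asin(x)   ⇒   f'(x) = 1/sqrt(1 - x^2)
  g(x) = atan(x)   ⇒   g'(x) = 1/(x^2 + 1)
  lim(x→0) f'(x)/g'(x) = lim(x→0) (1/sqrt(1 - x^2))/(1/(x^2 + 1))
  = 1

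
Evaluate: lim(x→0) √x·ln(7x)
This is a 0·∞ indeterminate form.

Rewrite 0·∞ as a quotient (0/0 or ∞/∞ form), then apply L'Hôpital's rule:
  lim(x→0) √x·ln(7x) = 0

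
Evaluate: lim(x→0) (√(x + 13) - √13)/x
This is a standard limit.

Factor or rationalize the expression:
  lim(x→0) (√(x + 13) - √13)/x = sqrt(13)/26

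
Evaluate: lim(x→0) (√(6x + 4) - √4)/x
This is a standard limit.

Factor or rationalize the expression:
  lim(x→0) (√(6x + 4) - √4)/x = 3/2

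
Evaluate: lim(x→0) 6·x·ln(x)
This is a 0·∞ indeterminate form.

Rewrite 0·∞ as a quotient (0/0 or ∞/∞ form), then apply L'Hôpital's rule:
  lim(x→0) 6·x·ln(x) = 0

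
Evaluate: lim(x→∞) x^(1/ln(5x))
This is an exponential indeterminate form.

For exponential indeterminate forms, take the natural log:
  Let L = lim(x→∞) x^(1/ln(5x))
  Then ln(L) = lim(x→∞) [exponent × ln(base)]
  Evaluate using L'Hôpital or standard limits, then exponentiate.
  L = e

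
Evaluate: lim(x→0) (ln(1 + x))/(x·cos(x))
This is a 0/0 indeterminate form.

Apply L'Hôpital's rule: differentiate numerator and denominator separately.
  f(x) = ln(x + 1)   ⇒   f'(x) = 1/(x + 1)
  g(x) = x·cos(x)   ⇒   g'(x) = -x·sin(x) + cos(x)
  lim(x→0) f'(x)/g'(x) = lim(x→0) (1/(x + 1))/(-x·sin(x) + cos(x))
  = 1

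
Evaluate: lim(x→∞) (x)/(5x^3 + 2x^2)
This is an ∞/∞ indeterminate form.

Apply L'Hôpital's rule: differentiate numerator and denominator separately.
  f(x) = x   ⇒   f'(x) = 1
  g(x) = 5·x^3 + 2·x^2   ⇒   g'(x) = 15·x^2 + 4·x
  lim(x→∞) f'(x)/g'(x) = lim(x→∞) (1)/(15·x^2 + 4·x)
  = 0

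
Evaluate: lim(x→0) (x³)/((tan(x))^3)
This is a 0/0 indeterminate form.

Apply L'Hôpital's rule: differentiate numerator and denominator separately.
  f(x) = x^3   ⇒   f'(x) = 3·x^2
  g(x) = tan(x)^3   ⇒   g'(x) = (3·tan(x)^2 + 3)·tan(x)^2
  lim(x→0) f'(x)/g'(x) = lim(x→0) (3·x^2)/((3·tan(x)^2 + 3)·tan(x)^2)
  = 1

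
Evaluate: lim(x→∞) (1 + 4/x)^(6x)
This is an exponential indeterminate form.

For exponential indeterminate forms, take the natural log:
  Let L = lim(x→∞) (1 + 4/x)^(6x)
  Then ln(L) = lim(x→∞) [exponent × ln(base)]
  Evaluate using L'Hôpital or standard limits, then exponentiate.
  L = e^(24)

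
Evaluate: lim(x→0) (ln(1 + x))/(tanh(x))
This is a 0/0 indeterminate form.

Apply L'Hôpital's rule: differentiate numerator and denominator separately.
  f(x) = ln(x + 1)   ⇒   f'(x) = 1/(x + 1)
  g(x) = tanh(x)   ⇒   g'(x) = 1 - tanh(x)^2
  lim(x→0) f'(x)/g'(x) = lim(x→0) (1/(x + 1))/(1 - tanh(x)^2)
  = 1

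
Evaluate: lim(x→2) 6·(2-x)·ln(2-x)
This is a 0·∞ indeterminate form.

Rewrite 0·∞ as a quotient (0/0 or ∞/∞ form), then apply L'Hôpital's rule:
  lim(x→2) 6·(2-x)·ln(2-x) = 0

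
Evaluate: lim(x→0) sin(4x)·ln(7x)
This is a 0·∞ indeterminate form.

Rewrite 0·∞ as a quotient (0/0 or ∞/∞ form), then apply L'Hôpital's rule:
  lim(x→0) sin(4x)·ln(7x) = 0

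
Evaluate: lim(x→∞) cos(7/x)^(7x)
This is an exponential indeterminate form.

For exponential indeterminate forms, take the natural log:
  Let L = lim(x→∞) cos(7/x)^(7x)
  Then ln(L) = lim(x→∞) [exponent × ln(base)]
  Evaluate using L'Hôpital or standard limits, then exponentiate.
  L = 1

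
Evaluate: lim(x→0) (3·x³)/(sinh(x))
This is a 0/0 indeterminate form.

Apply L'Hôpital's rule: differentiate numerator and denominator separately.
  f(x) = 3·x^3   ⇒   f'(x) = 9·x^2
  g(x) = sinh(x)   ⇒   g'(x) = cosh(x)
  lim(x→0) f'(x)/g'(x) = lim(x→0) (9·x^2)/(cosh(x))
  = 0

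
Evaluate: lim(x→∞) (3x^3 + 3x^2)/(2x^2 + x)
This is an ∞/∞ indeterminate form.

Apply L'Hôpital's rule: differentiate numerator and denominator separately.
  f(x) = 3·x^3 + 3·x^2   ⇒   f'(x) = 9·x^2 + 6·x
  g(x) = 2·x^2 + x   ⇒   g'(x) = 4·x + 1
  lim(x→∞) f'(x)/g'(x) = lim(x→∞) (9·x^2 + 6·x)/(4·x + 1)
  = ∞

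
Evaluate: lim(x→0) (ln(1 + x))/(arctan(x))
This is a 0/0 indeterminate form.

Apply L'Hôpital's rule: differentiate numerator and denominator separately.
  f(x) = ln(x + 1)   ⇒   f'(x) = 1/(x + 1)
  g(x) = atan(x)   ⇒   g'(x) = 1/(x^2 + 1)
  lim(x→0) f'(x)/g'(x) = lim(x→0) (1/(x + 1))/(1/(x^2 + 1))
  = 1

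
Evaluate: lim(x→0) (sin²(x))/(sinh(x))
This is a 0/0 indeterminate form.

Apply L'Hôpital's rule: differentiate numerator and denominator separately.
  f(x) = sin(x)^2   ⇒   f'(x) = 2·sin(x)·cos(x)
  g(x) = sinh(x)   ⇒   g'(x) = cosh(x)
  lim(x→0) f'(x)/g'(x) = lim(x→0) (2·sin(x)·cos(x))/(cosh(x))
  = 0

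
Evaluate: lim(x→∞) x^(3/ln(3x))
This is an exponential indeterminate form.

For exponential indeterminate forms, take the natural log:
  Let L = lim(x→∞) x^(3/ln(3x))
  Then ln(L) = lim(x→∞) [exponent × ln(base)]
  Evaluate using L'Hôpital or standard limits, then exponentiate.
  L = e^(3)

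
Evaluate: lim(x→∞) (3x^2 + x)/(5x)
This is an ∞/∞ indeterminate form.

Apply L'Hôpital's rule: differentiate numerator and denominator separately.
  f(x) = 3·x^2 + x   ⇒   f'(x) = 6·x + 1
  g(x) = 5·x   ⇒   g'(x) = 5
  lim(x→∞) f'(x)/g'(x) = lim(x→∞) (6·x + 1)/(5)
  = ∞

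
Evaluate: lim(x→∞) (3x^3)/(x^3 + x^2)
This is an ∞/∞ indeterminate form.

Apply L'Hôpital's rule: differentiate numerator and denominator separately.
  f(x) = 3·x^3   ⇒   f'(x) = 9·x^2
  g(x) = x^3 + x^2   ⇒   g'(x) = 3·x^2 + 2·x
  lim(x→∞) f'(x)/g'(x) = lim(x→∞) (9·x^2)/(3·x^2 + 2·x)
  = 3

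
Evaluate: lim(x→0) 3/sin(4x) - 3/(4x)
This is an ∞-∞ indeterminate form.

Combine fractions or rationalize to convert ∞-∞ to 0/0 form:
  lim(x→0) 3/sin(4x) - 3/(4x) = 0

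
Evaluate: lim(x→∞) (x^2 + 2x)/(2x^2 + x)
This is an ∞/∞ indeterminate form.

Apply L'Hôpital's rule: differentiate numerator and denominator separately.
  f(x) = x^2 + 2·x   ⇒   f'(x) = 2·x + 2
  g(x) = 2·x^2 + x   ⇒   g'(x) = 4·x + 1
  lim(x→∞) f'(x)/g'(x) = lim(x→∞) (2·x + 2)/(4·x + 1)
  = 1/2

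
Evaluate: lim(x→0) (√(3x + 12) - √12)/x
This is a standard limit.

Factor or rationalize the expression:
  lim(x→0) (√(3x + 12) - √12)/x = sqrt(3)/4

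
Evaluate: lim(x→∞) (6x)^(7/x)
This is an exponential indeterminate form.

For exponential indeterminate forms, take the natural log:
  Let L = lim(x→∞) (6x)^(7/x)
  Then ln(L) = lim(x→∞) [exponent × ln(base)]
  Evaluate using L'Hôpital or standard limits, then exponentiate.
  L = 1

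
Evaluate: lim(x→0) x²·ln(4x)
This is a 0·∞ indeterminate form.

Rewrite 0·∞ as a quotient (0/0 or ∞/∞ form), then apply L'Hôpital's rule:
  lim(x→0) x²·ln(4x) = 0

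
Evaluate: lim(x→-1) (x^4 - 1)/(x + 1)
This is a standard limit.

Factor or rationalize the expression:
  lim(x→-1) (x^4 - 1)/(x + 1) = -4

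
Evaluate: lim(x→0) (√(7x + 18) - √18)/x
This is a standard limit.

Factor or rationalize the expression:
  lim(x→0) (√(7x + 18) - √18)/x = 7·sqrt(2)/12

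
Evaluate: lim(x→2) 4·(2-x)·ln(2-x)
This is a 0·∞ indeterminate form.

Rewrite 0·∞ as a quotient (0/0 or ∞/∞ form), then apply L'Hôpital's rule:
  lim(x→2) 4·(2-x)·ln(2-x) = 0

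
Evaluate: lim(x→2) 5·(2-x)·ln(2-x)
This is a 0·∞ indeterminate form.

Rewrite 0·∞ as a quotient (0/0 or ∞/∞ form), then apply L'Hôpital's rule:
  lim(x→2) 5·(2-x)·ln(2-x) = 0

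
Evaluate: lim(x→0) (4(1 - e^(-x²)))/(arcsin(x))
This is a 0/0 indeterminate form.

Apply L'Hôpital's rule: differentiate numerator and denominator separately.
  f(x) = 4 - 4·e^(-x^2)   ⇒   f'(x) = 8·x·e^(-x^2)
  g(x) = asin(x)   ⇒   g'(x) = 1/sqrt(1 - x^2)
  lim(x→0) f'(x)/g'(x) = lim(x→0) (8·x·e^(-x^2))/(1/sqrt(1 - x^2))
  = 0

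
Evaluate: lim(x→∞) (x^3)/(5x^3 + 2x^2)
This is an ∞/∞ indeterminate form.

Apply L'Hôpital's rule: differentiate numerator and denominator separately.
  f(x) = x^3   ⇒   f'(x) = 3·x^2
  g(x) = 5·x^3 + 2·x^2   ⇒   g'(x) = 15·x^2 + 4·x
  lim(x→∞) f'(x)/g'(x) = lim(x→∞) (3·x^2)/(15·x^2 + 4·x)
  = 1/5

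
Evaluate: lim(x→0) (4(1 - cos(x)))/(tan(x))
This is a 0/0 indeterminate form.

Apply L'Hôpital's rule: differentiate numerator and denominator separately.
  f(x) = 4 - 4·cos(x)   ⇒   f'(x) = 4·sin(x)
  g(x) = tan(x)   ⇒   g'(x) = tan(x)^2 + 1
  lim(x→0) f'(x)/g'(x) = lim(x→0) (4·sin(x))/(tan(x)^2 + 1)
  = 0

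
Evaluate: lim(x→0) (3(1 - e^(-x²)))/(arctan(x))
This is a 0/0 indeterminate form.

Apply L'Hôpital's rule: differentiate numerator and denominator separately.
  f(x) = 3 - 3·e^(-x^2)   ⇒   f'(x) = 6·x·e^(-x^2)
  g(x) = atan(x)   ⇒   g'(x) = 1/(x^2 + 1)
  lim(x→0) f'(x)/g'(x) = lim(x→0) (6·x·e^(-x^2))/(1/(x^2 + 1))
  = 0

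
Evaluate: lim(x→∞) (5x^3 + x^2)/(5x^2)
This is an ∞/∞ indeterminate form.

Apply L'Hôpital's rule: differentiate numerator and denominator separately.
  f(x) = 5·x^3 + x^2   ⇒   f'(x) = 15·x^2 + 2·x
  g(x) = 5·x^2   ⇒   g'(x) = 10·x
  lim(x→∞) f'(x)/g'(x) = lim(x→∞) (15·x^2 + 2·x)/(10·x)
  = ∞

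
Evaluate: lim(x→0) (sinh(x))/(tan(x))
This is a 0/0 indeterminate form.

Apply L'Hôpital's rule: differentiate numerator and denominator separately.
  f(x) = sinh(x)   ⇒   f'(x) = cosh(x)
  g(x) = tan(x)   ⇒   g'(x) = tan(x)^2 + 1
  lim(x→0) f'(x)/g'(x) = lim(x→0) (cosh(x))/(tan(x)^2 + 1)
  = 1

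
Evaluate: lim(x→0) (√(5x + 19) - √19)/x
This is a standard limit.

Factor or rationalize the expression:
  lim(x→0) (√(5x + 19) - √19)/x = 5·sqrt(19)/38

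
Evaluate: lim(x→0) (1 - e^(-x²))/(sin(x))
This is a 0/0 indeterminate form.

Apply L'Hôpital's rule: differentiate numerator and denominator separately.
  f(x) = 1 - e^(-x^2)   ⇒   f'(x) = 2·x·e^(-x^2)
  g(x) = sin(x)   ⇒   g'(x) = cos(x)
  lim(x→0) f'(x)/g'(x) = lim(x→0) (2·x·e^(-x^2))/(cos(x))
  = 0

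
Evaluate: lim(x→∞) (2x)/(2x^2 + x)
This is an ∞/∞ indeterminate form.

Apply L'Hôpital's rule: differentiate numerator and denominator separately.
  f(x) = 2·x   ⇒   f'(x) = 2
  g(x) = 2·x^2 + x   ⇒   g'(x) = 4·x + 1
  lim(x→∞) f'(x)/g'(x) = lim(x→∞) (2)/(4·x + 1)
  = 0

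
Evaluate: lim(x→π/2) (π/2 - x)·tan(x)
This is a 0·∞ indeterminate form.

Rewrite 0·∞ as a quotient (0/0 or ∞/∞ form), then apply L'Hôpital's rule:
  lim(x→π/2) (π/2 - x)·tan(x) = 1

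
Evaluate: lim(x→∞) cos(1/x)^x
This is an exponential indeterminate form.

For exponential indeterminate forms, take the natural log:
  Let L = lim(x→∞) cos(1/x)^x
  Then ln(L) = lim(x→∞) [exponent × ln(base)]
  Evaluate using L'Hôpital or standard limits, then exponentiate.
  L = 1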